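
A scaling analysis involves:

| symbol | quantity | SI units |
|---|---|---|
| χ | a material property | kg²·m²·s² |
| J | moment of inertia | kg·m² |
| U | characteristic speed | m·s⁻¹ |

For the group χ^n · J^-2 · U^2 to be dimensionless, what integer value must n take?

Balance the M exponent: (2)·n from χ, plus −2·(1) + 2·(0) = -2 from the rest, must sum to zero.
2n − 2 = 0, so n = 1.

1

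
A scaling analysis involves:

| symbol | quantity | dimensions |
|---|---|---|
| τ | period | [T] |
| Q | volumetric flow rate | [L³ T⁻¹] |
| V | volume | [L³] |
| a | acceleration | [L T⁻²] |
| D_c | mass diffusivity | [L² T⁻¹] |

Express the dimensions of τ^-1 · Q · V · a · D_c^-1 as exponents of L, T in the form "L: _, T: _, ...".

Collect each base-dimension exponent across the product:
  L: −(0) + (3) + (3) + (1) − (2) = 5
  T: −(1) + (-1) + (0) + (-2) − (-1) = -3
So the dimensions are [L⁵ T⁻³].

L: 5, T: -3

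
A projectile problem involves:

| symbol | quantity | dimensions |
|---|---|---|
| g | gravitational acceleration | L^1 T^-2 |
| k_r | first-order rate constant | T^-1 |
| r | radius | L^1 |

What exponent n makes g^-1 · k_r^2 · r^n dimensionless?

1

Balance the L exponent: (1)·n from r, plus −(1) + 2·(0) = -1 from the rest, must sum to zero.
n − 1 = 0, so n = 1.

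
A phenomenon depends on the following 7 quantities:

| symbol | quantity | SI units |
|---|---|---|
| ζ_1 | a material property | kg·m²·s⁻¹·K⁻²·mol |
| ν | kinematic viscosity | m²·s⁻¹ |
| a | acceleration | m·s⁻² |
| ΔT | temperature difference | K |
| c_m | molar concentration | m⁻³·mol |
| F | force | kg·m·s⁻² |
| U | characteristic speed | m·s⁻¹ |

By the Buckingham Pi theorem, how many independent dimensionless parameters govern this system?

There are 7 variables and 5 base dimensions (M, L, T, Θ, N).
The dimension matrix has rank 5.
Independent dimensionless groups: 7 − 5 = 2.

2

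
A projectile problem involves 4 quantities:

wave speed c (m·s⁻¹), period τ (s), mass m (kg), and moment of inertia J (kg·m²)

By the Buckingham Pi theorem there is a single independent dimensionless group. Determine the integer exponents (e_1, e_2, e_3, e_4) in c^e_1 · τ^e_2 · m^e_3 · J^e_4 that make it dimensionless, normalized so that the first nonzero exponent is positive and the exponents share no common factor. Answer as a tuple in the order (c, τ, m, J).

(2, 2, 1, -1)

M: e_1·(0) + e_2·(0) + e_3·(1) + e_4·(1) = 0
L: e_1·(1) + e_2·(0) + e_3·(0) + e_4·(2) = 0
T: e_1·(-1) + e_2·(1) + e_3·(0) + e_4·(0) = 0
Solving this homogeneous linear system for the smallest-integer solution (first nonzero entry positive) gives (2, 2, 1, -1).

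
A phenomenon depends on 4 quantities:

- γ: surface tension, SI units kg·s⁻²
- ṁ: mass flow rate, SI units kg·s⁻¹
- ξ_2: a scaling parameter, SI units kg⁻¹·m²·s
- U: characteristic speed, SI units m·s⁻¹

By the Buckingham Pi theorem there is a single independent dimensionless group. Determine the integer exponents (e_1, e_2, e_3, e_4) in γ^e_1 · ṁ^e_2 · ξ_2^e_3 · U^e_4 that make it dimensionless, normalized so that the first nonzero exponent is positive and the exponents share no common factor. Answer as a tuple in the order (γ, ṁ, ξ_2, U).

M: e_1·(1) + e_2·(1) + e_3·(-1) + e_4·(0) = 0
L: e_1·(0) + e_2·(0) + e_3·(2) + e_4·(1) = 0
T: e_1·(-2) + e_2·(-1) + e_3·(1) + e_4·(-1) = 0
Solving this homogeneous linear system for the smallest-integer solution (first nonzero entry positive) gives (2, -1, 1, -2).

(2, -1, 1, -2)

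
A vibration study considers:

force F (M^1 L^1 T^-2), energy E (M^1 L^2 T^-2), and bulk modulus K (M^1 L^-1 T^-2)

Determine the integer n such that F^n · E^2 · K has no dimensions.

Balance the M exponent: (1)·n from F, plus 2·(1) + (1) = 3 from the rest, must sum to zero.
n + 3 = 0, so n = -3.

-3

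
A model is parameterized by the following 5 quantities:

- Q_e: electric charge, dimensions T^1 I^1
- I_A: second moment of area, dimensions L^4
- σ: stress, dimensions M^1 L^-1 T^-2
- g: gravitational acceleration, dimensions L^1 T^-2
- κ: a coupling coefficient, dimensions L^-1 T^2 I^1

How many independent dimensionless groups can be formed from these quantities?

1

There are 5 variables and 4 base dimensions (M, L, T, I).
The dimension matrix has rank 4.
Independent dimensionless groups: 5 − 4 = 1.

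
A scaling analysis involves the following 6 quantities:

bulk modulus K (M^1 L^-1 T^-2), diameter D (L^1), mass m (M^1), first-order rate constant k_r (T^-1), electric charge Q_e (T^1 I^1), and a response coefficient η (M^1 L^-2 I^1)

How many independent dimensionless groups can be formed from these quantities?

There are 6 variables and 4 base dimensions (M, L, T, I).
The dimension matrix has rank 4.
Independent dimensionless groups: 6 − 4 = 2.

2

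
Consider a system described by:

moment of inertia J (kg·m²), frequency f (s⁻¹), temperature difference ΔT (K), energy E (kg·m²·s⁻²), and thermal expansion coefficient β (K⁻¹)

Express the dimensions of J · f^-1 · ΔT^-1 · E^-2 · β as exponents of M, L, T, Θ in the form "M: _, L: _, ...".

M: -1, L: -2, T: 5, Θ: -2

Collect each base-dimension exponent across the product:
  M: (1) − (0) − (0) − 2·(1) + (0) = -1
  L: (2) − (0) − (0) − 2·(2) + (0) = -2
  T: (0) − (-1) − (0) − 2·(-2) + (0) = 5
  Θ: (0) − (0) − (1) − 2·(0) + (-1) = -2
So the dimensions are [M⁻¹ L⁻² T⁵ Θ⁻²].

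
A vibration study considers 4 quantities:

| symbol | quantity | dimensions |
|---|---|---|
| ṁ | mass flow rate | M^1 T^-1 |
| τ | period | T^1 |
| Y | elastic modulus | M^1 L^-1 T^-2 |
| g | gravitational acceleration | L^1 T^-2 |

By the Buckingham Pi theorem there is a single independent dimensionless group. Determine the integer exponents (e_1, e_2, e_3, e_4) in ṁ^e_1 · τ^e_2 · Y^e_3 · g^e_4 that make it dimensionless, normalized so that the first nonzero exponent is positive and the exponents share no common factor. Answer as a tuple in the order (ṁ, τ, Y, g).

(1, -3, -1, -1)

M: e_1·(1) + e_2·(0) + e_3·(1) + e_4·(0) = 0
L: e_1·(0) + e_2·(0) + e_3·(-1) + e_4·(1) = 0
T: e_1·(-1) + e_2·(1) + e_3·(-2) + e_4·(-2) = 0
Solving this homogeneous linear system for the smallest-integer solution (first nonzero entry positive) gives (1, -3, -1, -1).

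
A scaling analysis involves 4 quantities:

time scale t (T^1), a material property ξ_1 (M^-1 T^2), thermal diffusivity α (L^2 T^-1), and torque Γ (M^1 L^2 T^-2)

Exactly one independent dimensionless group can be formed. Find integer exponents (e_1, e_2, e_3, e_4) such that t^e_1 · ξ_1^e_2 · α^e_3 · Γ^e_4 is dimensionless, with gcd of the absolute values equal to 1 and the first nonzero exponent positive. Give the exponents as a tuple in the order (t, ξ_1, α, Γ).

(1, -1, 1, -1)

M: e_1·(0) + e_2·(-1) + e_3·(0) + e_4·(1) = 0
L: e_1·(0) + e_2·(0) + e_3·(2) + e_4·(2) = 0
T: e_1·(1) + e_2·(2) + e_3·(-1) + e_4·(-2) = 0
Solving this homogeneous linear system for the smallest-integer solution (first nonzero entry positive) gives (1, -1, 1, -1).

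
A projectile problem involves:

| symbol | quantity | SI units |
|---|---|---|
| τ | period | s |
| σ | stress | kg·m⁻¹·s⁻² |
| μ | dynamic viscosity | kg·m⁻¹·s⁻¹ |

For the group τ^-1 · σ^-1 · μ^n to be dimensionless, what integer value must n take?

1

Balance the M exponent: (1)·n from μ, plus −(0) − (1) = -1 from the rest, must sum to zero.
n − 1 = 0, so n = 1.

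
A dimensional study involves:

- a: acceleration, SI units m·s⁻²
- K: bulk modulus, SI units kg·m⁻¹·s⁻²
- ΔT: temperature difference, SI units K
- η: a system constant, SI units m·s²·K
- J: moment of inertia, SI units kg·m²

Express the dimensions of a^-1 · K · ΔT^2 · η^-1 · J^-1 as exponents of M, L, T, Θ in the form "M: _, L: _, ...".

M: 0, L: -5, T: -2, Θ: 1

Collect each base-dimension exponent across the product:
  M: −(0) + (1) + 2·(0) − (0) − (1) = 0
  L: −(1) + (-1) + 2·(0) − (1) − (2) = -5
  T: −(-2) + (-2) + 2·(0) − (2) − (0) = -2
  Θ: −(0) + (0) + 2·(1) − (1) − (0) = 1
So the dimensions are [L⁻⁵ T⁻² Θ].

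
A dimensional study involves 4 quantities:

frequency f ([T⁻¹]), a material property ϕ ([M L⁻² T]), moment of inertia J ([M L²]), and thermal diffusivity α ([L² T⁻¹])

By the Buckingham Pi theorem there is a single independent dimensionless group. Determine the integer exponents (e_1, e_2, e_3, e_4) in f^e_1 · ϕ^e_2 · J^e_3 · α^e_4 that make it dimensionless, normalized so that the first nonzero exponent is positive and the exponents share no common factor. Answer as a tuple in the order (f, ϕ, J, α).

M: e_1·(0) + e_2·(1) + e_3·(1) + e_4·(0) = 0
L: e_1·(0) + e_2·(-2) + e_3·(2) + e_4·(2) = 0
T: e_1·(-1) + e_2·(1) + e_3·(0) + e_4·(-1) = 0
Solving this homogeneous linear system for the smallest-integer solution (first nonzero entry positive) gives (1, -1, 1, -2).

(1, -1, 1, -2)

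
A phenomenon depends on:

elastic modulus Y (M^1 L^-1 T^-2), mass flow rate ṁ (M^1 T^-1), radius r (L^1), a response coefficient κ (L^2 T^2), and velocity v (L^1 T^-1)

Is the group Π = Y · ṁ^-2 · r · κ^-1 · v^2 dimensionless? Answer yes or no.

no

Sum the exponent of each base dimension across the product:
  M: [Y]_M − 2·[ṁ]_M + [r]_M − [κ]_M + 2·[v]_M = (1) − 2·(1) + (0) − (0) + 2·(0) = -1
  L: [Y]_L − 2·[ṁ]_L + [r]_L − [κ]_L + 2·[v]_L = (-1) − 2·(0) + (1) − (2) + 2·(1) = 0
  T: [Y]_T − 2·[ṁ]_T + [r]_T − [κ]_T + 2·[v]_T = (-2) − 2·(-1) + (0) − (2) + 2·(-1) = -4
Net dimensions [M⁻¹ T⁻⁴] ≠ [1] — not dimensionless.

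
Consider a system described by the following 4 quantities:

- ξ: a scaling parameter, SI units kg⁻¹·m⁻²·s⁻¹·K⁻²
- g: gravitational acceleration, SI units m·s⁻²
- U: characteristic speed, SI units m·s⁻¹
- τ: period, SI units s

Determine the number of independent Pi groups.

1

There are 4 variables and 4 base dimensions (M, L, T, Θ).
The dimension matrix has rank 3 (less than 4: the dimension vectors are linearly dependent).
Independent dimensionless groups: 4 − 3 = 1.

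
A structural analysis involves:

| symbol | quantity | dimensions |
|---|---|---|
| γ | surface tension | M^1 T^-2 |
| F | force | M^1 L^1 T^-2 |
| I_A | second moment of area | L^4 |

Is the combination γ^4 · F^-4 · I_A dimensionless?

Sum the exponent of each base dimension across the product:
  M: 4·[γ]_M − 4·[F]_M + [I_A]_M = 4·(1) − 4·(1) + (0) = 0
  L: 4·[γ]_L − 4·[F]_L + [I_A]_L = 4·(0) − 4·(1) + (4) = 0
  T: 4·[γ]_T − 4·[F]_T + [I_A]_T = 4·(-2) − 4·(-2) + (0) = 0
All base exponents vanish — dimensionless.

yes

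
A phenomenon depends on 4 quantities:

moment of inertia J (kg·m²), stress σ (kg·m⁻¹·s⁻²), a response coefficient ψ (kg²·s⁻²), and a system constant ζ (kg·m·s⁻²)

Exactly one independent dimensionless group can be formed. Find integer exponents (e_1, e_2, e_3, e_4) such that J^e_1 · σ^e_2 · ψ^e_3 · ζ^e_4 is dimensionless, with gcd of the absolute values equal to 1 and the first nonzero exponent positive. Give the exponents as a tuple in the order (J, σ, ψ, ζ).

(2, 3, -2, -1)

M: e_1·(1) + e_2·(1) + e_3·(2) + e_4·(1) = 0
L: e_1·(2) + e_2·(-1) + e_3·(0) + e_4·(1) = 0
T: e_1·(0) + e_2·(-2) + e_3·(-2) + e_4·(-2) = 0
Solving this homogeneous linear system for the smallest-integer solution (first nonzero entry positive) gives (2, 3, -2, -1).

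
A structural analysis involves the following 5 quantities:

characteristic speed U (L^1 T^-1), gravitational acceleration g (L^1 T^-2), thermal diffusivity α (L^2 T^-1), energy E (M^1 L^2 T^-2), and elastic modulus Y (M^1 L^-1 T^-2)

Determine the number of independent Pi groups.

2

There are 5 variables and 3 base dimensions (M, L, T).
The dimension matrix has rank 3.
Independent dimensionless groups: 5 − 3 = 2.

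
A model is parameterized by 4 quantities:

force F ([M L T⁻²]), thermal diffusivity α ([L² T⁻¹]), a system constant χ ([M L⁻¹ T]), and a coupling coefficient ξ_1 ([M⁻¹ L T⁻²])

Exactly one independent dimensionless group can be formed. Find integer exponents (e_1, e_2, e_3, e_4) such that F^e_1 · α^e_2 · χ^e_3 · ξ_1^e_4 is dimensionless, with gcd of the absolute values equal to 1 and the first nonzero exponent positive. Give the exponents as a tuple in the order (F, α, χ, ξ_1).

M: e_1·(1) + e_2·(0) + e_3·(1) + e_4·(-1) = 0
L: e_1·(1) + e_2·(2) + e_3·(-1) + e_4·(1) = 0
T: e_1·(-2) + e_2·(-1) + e_3·(1) + e_4·(-2) = 0
Solving this homogeneous linear system for the smallest-integer solution (first nonzero entry positive) gives (1, -1, -3, -2).

(1, -1, -3, -2)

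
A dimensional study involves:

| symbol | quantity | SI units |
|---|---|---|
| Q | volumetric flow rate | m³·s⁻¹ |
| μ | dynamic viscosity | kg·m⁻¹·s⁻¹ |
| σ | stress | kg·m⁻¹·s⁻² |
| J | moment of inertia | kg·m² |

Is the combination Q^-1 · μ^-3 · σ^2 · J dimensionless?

Sum the exponent of each base dimension across the product:
  M: −[Q]_M − 3·[μ]_M + 2·[σ]_M + [J]_M = −(0) − 3·(1) + 2·(1) + (1) = 0
  L: −[Q]_L − 3·[μ]_L + 2·[σ]_L + [J]_L = −(3) − 3·(-1) + 2·(-1) + (2) = 0
  T: −[Q]_T − 3·[μ]_T + 2·[σ]_T + [J]_T = −(-1) − 3·(-1) + 2·(-2) + (0) = 0
All base exponents vanish — dimensionless.

yes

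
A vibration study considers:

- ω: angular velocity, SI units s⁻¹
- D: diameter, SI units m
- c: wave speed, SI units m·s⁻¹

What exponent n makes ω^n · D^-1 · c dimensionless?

-1

Balance the T exponent: (-1)·n from ω, plus −(0) + (-1) = -1 from the rest, must sum to zero.
−n − 1 = 0, so n = -1.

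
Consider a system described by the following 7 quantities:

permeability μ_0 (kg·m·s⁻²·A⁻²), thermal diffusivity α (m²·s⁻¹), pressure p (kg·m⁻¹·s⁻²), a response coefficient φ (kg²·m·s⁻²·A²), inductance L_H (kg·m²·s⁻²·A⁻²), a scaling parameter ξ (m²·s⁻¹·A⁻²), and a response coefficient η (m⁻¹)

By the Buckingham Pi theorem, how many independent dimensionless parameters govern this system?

3

There are 7 variables and 4 base dimensions (M, L, T, I).
The dimension matrix has rank 4.
Independent dimensionless groups: 7 − 4 = 3.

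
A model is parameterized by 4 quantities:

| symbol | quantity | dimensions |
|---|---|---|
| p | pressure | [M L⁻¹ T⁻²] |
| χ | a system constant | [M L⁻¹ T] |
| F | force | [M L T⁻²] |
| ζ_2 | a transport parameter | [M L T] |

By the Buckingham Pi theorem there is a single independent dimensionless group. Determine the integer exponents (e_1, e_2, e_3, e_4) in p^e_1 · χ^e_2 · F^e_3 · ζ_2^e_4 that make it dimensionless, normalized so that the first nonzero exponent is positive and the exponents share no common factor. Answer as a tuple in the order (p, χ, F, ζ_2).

(1, -1, -1, 1)

M: e_1·(1) + e_2·(1) + e_3·(1) + e_4·(1) = 0
L: e_1·(-1) + e_2·(-1) + e_3·(1) + e_4·(1) = 0
T: e_1·(-2) + e_2·(1) + e_3·(-2) + e_4·(1) = 0
Solving this homogeneous linear system for the smallest-integer solution (first nonzero entry positive) gives (1, -1, -1, 1).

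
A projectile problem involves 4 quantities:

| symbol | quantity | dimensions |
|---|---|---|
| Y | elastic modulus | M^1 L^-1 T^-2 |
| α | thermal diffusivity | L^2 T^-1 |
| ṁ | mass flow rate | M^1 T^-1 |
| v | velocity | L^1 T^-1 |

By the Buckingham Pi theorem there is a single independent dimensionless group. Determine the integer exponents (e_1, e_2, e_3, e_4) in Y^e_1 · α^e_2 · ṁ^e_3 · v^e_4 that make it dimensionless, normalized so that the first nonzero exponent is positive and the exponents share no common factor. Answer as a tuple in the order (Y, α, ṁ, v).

M: e_1·(1) + e_2·(0) + e_3·(1) + e_4·(0) = 0
L: e_1·(-1) + e_2·(2) + e_3·(0) + e_4·(1) = 0
T: e_1·(-2) + e_2·(-1) + e_3·(-1) + e_4·(-1) = 0
Solving this homogeneous linear system for the smallest-integer solution (first nonzero entry positive) gives (1, 2, -1, -3).

(1, 2, -1, -3)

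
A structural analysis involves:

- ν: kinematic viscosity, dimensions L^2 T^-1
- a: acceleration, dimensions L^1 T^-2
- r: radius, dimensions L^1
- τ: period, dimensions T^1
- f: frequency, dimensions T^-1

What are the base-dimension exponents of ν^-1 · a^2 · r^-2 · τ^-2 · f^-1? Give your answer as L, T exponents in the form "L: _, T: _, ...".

Collect each base-dimension exponent across the product:
  L: −(2) + 2·(1) − 2·(1) − 2·(0) − (0) = -2
  T: −(-1) + 2·(-2) − 2·(0) − 2·(1) − (-1) = -4
So the dimensions are [L⁻² T⁻⁴].

L: -2, T: -4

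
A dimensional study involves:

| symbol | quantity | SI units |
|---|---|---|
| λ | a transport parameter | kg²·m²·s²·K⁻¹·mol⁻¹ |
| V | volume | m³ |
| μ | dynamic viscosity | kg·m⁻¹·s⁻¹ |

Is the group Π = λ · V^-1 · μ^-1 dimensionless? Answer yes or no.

Sum the exponent of each base dimension across the product:
  M: [λ]_M − [V]_M − [μ]_M = (2) − (0) − (1) = 1
  L: [λ]_L − [V]_L − [μ]_L = (2) − (3) − (-1) = 0
  T: [λ]_T − [V]_T − [μ]_T = (2) − (0) − (-1) = 3
  Θ: [λ]_Θ − [V]_Θ − [μ]_Θ = (-1) − (0) − (0) = -1
  N: [λ]_N − [V]_N − [μ]_N = (-1) − (0) − (0) = -1
Net dimensions [M T³ Θ⁻¹ N⁻¹] ≠ [1] — not dimensionless.

no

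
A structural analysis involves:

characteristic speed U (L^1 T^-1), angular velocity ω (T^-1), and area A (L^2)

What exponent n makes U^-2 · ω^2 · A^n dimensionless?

1

Balance the L exponent: (2)·n from A, plus −2·(1) + 2·(0) = -2 from the rest, must sum to zero.
2n − 2 = 0, so n = 1.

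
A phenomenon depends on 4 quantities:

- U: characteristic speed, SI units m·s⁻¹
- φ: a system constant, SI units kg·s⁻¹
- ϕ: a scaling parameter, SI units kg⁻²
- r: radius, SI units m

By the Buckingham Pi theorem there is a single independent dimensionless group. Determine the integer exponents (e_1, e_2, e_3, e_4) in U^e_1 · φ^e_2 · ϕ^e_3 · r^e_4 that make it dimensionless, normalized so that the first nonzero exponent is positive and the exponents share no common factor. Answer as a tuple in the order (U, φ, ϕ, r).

M: e_1·(0) + e_2·(1) + e_3·(-2) + e_4·(0) = 0
L: e_1·(1) + e_2·(0) + e_3·(0) + e_4·(1) = 0
T: e_1·(-1) + e_2·(-1) + e_3·(0) + e_4·(0) = 0
Solving this homogeneous linear system for the smallest-integer solution (first nonzero entry positive) gives (2, -2, -1, -2).

(2, -2, -1, -2)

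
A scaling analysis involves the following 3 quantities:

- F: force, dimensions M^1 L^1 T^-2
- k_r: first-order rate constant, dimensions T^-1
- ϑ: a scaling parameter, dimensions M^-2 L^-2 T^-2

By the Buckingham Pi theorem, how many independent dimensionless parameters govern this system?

1

There are 3 variables and 3 base dimensions (M, L, T).
The dimension matrix has rank 2 (less than 3: the dimension vectors are linearly dependent).
Independent dimensionless groups: 3 − 2 = 1.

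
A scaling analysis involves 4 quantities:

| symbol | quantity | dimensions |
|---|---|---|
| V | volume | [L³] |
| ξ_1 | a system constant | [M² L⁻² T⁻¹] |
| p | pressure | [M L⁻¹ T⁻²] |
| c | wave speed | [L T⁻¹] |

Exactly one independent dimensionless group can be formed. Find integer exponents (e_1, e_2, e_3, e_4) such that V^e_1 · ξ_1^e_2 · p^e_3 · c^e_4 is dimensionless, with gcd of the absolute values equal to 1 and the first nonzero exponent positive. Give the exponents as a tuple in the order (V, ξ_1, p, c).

(1, -1, 2, -3)

M: e_1·(0) + e_2·(2) + e_3·(1) + e_4·(0) = 0
L: e_1·(3) + e_2·(-2) + e_3·(-1) + e_4·(1) = 0
T: e_1·(0) + e_2·(-1) + e_3·(-2) + e_4·(-1) = 0
Solving this homogeneous linear system for the smallest-integer solution (first nonzero entry positive) gives (1, -1, 2, -3).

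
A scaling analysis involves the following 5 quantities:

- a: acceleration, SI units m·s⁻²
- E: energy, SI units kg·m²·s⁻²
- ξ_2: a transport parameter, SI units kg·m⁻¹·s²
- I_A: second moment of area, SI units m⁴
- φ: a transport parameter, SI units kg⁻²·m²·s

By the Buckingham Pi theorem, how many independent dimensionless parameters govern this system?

There are 5 variables and 3 base dimensions (M, L, T).
The dimension matrix has rank 3.
Independent dimensionless groups: 5 − 3 = 2.

2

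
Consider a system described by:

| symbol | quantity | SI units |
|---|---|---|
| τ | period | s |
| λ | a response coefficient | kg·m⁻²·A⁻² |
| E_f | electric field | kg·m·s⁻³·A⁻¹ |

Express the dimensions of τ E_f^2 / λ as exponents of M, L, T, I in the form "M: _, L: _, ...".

M: 1, L: 4, T: -5, I: 0

Collect each base-dimension exponent across the product:
  M: (0) − (1) + 2·(1) = 1
  L: (0) − (-2) + 2·(1) = 4
  T: (1) − (0) + 2·(-3) = -5
  I: (0) − (-2) + 2·(-1) = 0
So the dimensions are [M L⁴ T⁻⁵].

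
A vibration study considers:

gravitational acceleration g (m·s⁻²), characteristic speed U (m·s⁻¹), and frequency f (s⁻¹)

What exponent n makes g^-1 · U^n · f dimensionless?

1

Balance the L exponent: (1)·n from U, plus −(1) + (0) = -1 from the rest, must sum to zero.
n − 1 = 0, so n = 1.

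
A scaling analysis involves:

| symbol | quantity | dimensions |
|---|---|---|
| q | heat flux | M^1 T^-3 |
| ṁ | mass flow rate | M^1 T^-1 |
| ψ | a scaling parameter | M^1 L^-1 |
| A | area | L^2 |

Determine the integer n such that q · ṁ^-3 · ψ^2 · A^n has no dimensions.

Balance the L exponent: (2)·n from A, plus (0) − 3·(0) + 2·(-1) = -2 from the rest, must sum to zero.
2n − 2 = 0, so n = 1.

1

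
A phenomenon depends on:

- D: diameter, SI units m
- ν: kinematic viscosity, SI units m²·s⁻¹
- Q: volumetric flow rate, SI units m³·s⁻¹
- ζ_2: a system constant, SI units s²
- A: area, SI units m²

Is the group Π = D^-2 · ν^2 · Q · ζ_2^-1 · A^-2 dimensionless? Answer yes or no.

no

Sum the exponent of each base dimension across the product:
  L: −2·[D]_L + 2·[ν]_L + [Q]_L − [ζ_2]_L − 2·[A]_L = −2·(1) + 2·(2) + (3) − (0) − 2·(2) = 1
  T: −2·[D]_T + 2·[ν]_T + [Q]_T − [ζ_2]_T − 2·[A]_T = −2·(0) + 2·(-1) + (-1) − (2) − 2·(0) = -5
Net dimensions [L T⁻⁵] ≠ [1] — not dimensionless.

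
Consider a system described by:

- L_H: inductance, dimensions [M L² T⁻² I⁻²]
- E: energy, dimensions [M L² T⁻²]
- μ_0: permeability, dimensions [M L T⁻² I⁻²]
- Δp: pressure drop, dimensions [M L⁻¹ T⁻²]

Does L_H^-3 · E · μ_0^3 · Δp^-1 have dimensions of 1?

yes

Sum the exponent of each base dimension across the product:
  M: −3·[L_H]_M + [E]_M + 3·[μ_0]_M − [Δp]_M = −3·(1) + (1) + 3·(1) − (1) = 0
  L: −3·[L_H]_L + [E]_L + 3·[μ_0]_L − [Δp]_L = −3·(2) + (2) + 3·(1) − (-1) = 0
  T: −3·[L_H]_T + [E]_T + 3·[μ_0]_T − [Δp]_T = −3·(-2) + (-2) + 3·(-2) − (-2) = 0
  I: −3·[L_H]_I + [E]_I + 3·[μ_0]_I − [Δp]_I = −3·(-2) + (0) + 3·(-2) − (0) = 0
All base exponents vanish — dimensionless.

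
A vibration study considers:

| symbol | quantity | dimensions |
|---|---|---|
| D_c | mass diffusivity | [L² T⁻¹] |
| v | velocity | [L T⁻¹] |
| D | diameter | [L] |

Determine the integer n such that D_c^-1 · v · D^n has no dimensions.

Balance the L exponent: (1)·n from D, plus −(2) + (1) = -1 from the rest, must sum to zero.
n − 1 = 0, so n = 1.

1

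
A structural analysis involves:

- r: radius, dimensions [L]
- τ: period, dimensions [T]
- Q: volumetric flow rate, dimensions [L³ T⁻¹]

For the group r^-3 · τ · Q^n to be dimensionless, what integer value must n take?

Balance the L exponent: (3)·n from Q, plus −3·(1) + (0) = -3 from the rest, must sum to zero.
3n − 3 = 0, so n = 1.

1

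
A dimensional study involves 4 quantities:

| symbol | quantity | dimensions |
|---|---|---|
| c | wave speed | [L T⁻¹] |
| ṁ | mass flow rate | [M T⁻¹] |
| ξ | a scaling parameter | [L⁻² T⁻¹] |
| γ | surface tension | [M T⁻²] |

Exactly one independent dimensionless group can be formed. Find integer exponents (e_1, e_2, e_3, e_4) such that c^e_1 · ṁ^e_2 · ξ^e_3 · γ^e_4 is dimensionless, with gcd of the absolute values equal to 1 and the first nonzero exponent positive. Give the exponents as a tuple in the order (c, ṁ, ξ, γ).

(2, 3, 1, -3)

M: e_1·(0) + e_2·(1) + e_3·(0) + e_4·(1) = 0
L: e_1·(1) + e_2·(0) + e_3·(-2) + e_4·(0) = 0
T: e_1·(-1) + e_2·(-1) + e_3·(-1) + e_4·(-2) = 0
Solving this homogeneous linear system for the smallest-integer solution (first nonzero entry positive) gives (2, 3, 1, -3).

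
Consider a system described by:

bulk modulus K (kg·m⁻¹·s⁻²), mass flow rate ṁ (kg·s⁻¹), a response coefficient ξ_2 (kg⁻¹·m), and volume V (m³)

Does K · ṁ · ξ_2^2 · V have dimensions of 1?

Sum the exponent of each base dimension across the product:
  M: [K]_M + [ṁ]_M + 2·[ξ_2]_M + [V]_M = (1) + (1) + 2·(-1) + (0) = 0
  L: [K]_L + [ṁ]_L + 2·[ξ_2]_L + [V]_L = (-1) + (0) + 2·(1) + (3) = 4
  T: [K]_T + [ṁ]_T + 2·[ξ_2]_T + [V]_T = (-2) + (-1) + 2·(0) + (0) = -3
Net dimensions [L⁴ T⁻³] ≠ [1] — not dimensionless.

no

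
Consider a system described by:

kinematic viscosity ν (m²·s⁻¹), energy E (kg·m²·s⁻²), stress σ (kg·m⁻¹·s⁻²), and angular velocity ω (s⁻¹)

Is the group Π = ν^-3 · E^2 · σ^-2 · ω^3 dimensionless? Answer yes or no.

Sum the exponent of each base dimension across the product:
  M: −3·[ν]_M + 2·[E]_M − 2·[σ]_M + 3·[ω]_M = −3·(0) + 2·(1) − 2·(1) + 3·(0) = 0
  L: −3·[ν]_L + 2·[E]_L − 2·[σ]_L + 3·[ω]_L = −3·(2) + 2·(2) − 2·(-1) + 3·(0) = 0
  T: −3·[ν]_T + 2·[E]_T − 2·[σ]_T + 3·[ω]_T = −3·(-1) + 2·(-2) − 2·(-2) + 3·(-1) = 0
  Θ: −3·[ν]_Θ + 2·[E]_Θ − 2·[σ]_Θ + 3·[ω]_Θ = −3·(0) + 2·(0) − 2·(0) + 3·(0) = 0
All base exponents vanish — dimensionless.

yes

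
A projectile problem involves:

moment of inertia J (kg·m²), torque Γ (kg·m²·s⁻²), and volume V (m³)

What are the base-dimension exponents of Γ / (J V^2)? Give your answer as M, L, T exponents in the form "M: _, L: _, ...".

Collect each base-dimension exponent across the product:
  M: −(1) + (1) − 2·(0) = 0
  L: −(2) + (2) − 2·(3) = -6
  T: −(0) + (-2) − 2·(0) = -2
So the dimensions are [L⁻⁶ T⁻²].

M: 0, L: -6, T: -2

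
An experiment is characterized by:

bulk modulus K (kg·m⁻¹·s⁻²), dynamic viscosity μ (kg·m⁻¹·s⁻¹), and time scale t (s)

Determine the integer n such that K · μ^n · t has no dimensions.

Balance the M exponent: (1)·n from μ, plus (1) + (0) = 1 from the rest, must sum to zero.
n + 1 = 0, so n = -1.

-1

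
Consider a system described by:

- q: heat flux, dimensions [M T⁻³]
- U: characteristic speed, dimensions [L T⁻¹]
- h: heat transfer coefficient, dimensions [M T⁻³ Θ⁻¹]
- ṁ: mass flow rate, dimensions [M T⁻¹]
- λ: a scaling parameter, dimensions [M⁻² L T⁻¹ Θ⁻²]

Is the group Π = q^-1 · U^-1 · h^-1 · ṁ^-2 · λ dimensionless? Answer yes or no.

no

Sum the exponent of each base dimension across the product:
  M: −[q]_M − [U]_M − [h]_M − 2·[ṁ]_M + [λ]_M = −(1) − (0) − (1) − 2·(1) + (-2) = -6
  L: −[q]_L − [U]_L − [h]_L − 2·[ṁ]_L + [λ]_L = −(0) − (1) − (0) − 2·(0) + (1) = 0
  T: −[q]_T − [U]_T − [h]_T − 2·[ṁ]_T + [λ]_T = −(-3) − (-1) − (-3) − 2·(-1) + (-1) = 8
  Θ: −[q]_Θ − [U]_Θ − [h]_Θ − 2·[ṁ]_Θ + [λ]_Θ = −(0) − (0) − (-1) − 2·(0) + (-2) = -1
Net dimensions [M⁻⁶ T⁸ Θ⁻¹] ≠ [1] — not dimensionless.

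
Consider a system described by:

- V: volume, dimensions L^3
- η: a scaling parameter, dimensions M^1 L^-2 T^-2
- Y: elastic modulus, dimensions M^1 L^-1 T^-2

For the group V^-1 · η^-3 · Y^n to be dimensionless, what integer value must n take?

3

Balance the M exponent: (1)·n from Y, plus −(0) − 3·(1) = -3 from the rest, must sum to zero.
n − 3 = 0, so n = 3.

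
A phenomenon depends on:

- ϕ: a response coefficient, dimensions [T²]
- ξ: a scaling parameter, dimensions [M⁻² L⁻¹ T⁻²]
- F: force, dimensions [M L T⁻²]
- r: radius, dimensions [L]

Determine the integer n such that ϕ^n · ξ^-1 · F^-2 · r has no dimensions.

Balance the T exponent: (2)·n from ϕ, plus −(-2) − 2·(-2) + (0) = 6 from the rest, must sum to zero.
2n + 6 = 0, so n = -3.

-3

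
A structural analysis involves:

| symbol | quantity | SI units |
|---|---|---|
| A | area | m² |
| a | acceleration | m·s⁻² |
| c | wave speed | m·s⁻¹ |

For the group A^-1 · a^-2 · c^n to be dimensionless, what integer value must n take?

4

Balance the L exponent: (1)·n from c, plus −(2) − 2·(1) = -4 from the rest, must sum to zero.
n − 4 = 0, so n = 4.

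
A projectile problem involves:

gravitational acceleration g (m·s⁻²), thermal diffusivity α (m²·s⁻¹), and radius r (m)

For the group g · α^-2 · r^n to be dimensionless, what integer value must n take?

3

Balance the L exponent: (1)·n from r, plus (1) − 2·(2) = -3 from the rest, must sum to zero.
n − 3 = 0, so n = 3.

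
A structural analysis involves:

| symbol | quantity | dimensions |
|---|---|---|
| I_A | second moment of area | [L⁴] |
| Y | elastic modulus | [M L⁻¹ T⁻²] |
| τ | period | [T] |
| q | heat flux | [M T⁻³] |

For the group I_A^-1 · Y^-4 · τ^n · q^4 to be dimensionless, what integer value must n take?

Balance the T exponent: (1)·n from τ, plus −(0) − 4·(-2) + 4·(-3) = -4 from the rest, must sum to zero.
n − 4 = 0, so n = 4.

4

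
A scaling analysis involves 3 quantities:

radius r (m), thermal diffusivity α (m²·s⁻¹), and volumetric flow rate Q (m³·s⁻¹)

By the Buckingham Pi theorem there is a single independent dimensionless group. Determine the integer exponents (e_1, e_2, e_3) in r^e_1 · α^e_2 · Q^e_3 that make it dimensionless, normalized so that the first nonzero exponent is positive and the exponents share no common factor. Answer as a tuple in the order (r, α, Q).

(1, 1, -1)

L: e_1·(1) + e_2·(2) + e_3·(3) = 0
T: e_1·(0) + e_2·(-1) + e_3·(-1) = 0
Solving this homogeneous linear system for the smallest-integer solution (first nonzero entry positive) gives (1, 1, -1).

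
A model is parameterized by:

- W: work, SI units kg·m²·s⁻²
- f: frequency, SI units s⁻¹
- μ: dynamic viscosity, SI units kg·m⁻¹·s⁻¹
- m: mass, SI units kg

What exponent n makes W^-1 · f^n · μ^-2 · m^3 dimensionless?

4

Balance the T exponent: (-1)·n from f, plus −(-2) − 2·(-1) + 3·(0) = 4 from the rest, must sum to zero.
−n + 4 = 0, so n = 4.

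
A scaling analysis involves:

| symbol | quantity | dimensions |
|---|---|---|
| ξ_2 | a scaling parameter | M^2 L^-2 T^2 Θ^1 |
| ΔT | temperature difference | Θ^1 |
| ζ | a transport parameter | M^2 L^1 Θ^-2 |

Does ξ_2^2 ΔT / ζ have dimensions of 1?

Sum the exponent of each base dimension across the product:
  M: 2·[ξ_2]_M + [ΔT]_M − [ζ]_M = 2·(2) + (0) − (2) = 2
  L: 2·[ξ_2]_L + [ΔT]_L − [ζ]_L = 2·(-2) + (0) − (1) = -5
  T: 2·[ξ_2]_T + [ΔT]_T − [ζ]_T = 2·(2) + (0) − (0) = 4
  Θ: 2·[ξ_2]_Θ + [ΔT]_Θ − [ζ]_Θ = 2·(1) + (1) − (-2) = 5
Net dimensions [M² L⁻⁵ T⁴ Θ⁵] ≠ [1] — not dimensionless.

no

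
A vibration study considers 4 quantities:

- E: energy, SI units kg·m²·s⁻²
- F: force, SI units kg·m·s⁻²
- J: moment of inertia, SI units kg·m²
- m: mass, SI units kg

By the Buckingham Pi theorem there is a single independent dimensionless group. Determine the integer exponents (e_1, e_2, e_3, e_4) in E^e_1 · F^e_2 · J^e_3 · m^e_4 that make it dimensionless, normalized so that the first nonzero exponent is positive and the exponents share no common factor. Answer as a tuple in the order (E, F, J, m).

(2, -2, -1, 1)

M: e_1·(1) + e_2·(1) + e_3·(1) + e_4·(1) = 0
L: e_1·(2) + e_2·(1) + e_3·(2) + e_4·(0) = 0
T: e_1·(-2) + e_2·(-2) + e_3·(0) + e_4·(0) = 0
Solving this homogeneous linear system for the smallest-integer solution (first nonzero entry positive) gives (2, -2, -1, 1).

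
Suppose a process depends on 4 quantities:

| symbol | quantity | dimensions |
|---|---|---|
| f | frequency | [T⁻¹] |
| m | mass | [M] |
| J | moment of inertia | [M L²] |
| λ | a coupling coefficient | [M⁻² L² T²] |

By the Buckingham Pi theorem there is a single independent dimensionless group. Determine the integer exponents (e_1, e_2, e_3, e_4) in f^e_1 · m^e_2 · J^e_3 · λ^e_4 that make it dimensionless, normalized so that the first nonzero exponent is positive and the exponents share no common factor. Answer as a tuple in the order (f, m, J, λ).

M: e_1·(0) + e_2·(1) + e_3·(1) + e_4·(-2) = 0
L: e_1·(0) + e_2·(0) + e_3·(2) + e_4·(2) = 0
T: e_1·(-1) + e_2·(0) + e_3·(0) + e_4·(2) = 0
Solving this homogeneous linear system for the smallest-integer solution (first nonzero entry positive) gives (2, 3, -1, 1).

(2, 3, -1, 1)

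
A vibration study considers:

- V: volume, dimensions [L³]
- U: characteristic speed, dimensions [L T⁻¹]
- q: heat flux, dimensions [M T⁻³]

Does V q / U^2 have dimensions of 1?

no

Sum the exponent of each base dimension across the product:
  M: [V]_M − 2·[U]_M + [q]_M = (0) − 2·(0) + (1) = 1
  L: [V]_L − 2·[U]_L + [q]_L = (3) − 2·(1) + (0) = 1
  T: [V]_T − 2·[U]_T + [q]_T = (0) − 2·(-1) + (-3) = -1
Net dimensions [M L T⁻¹] ≠ [1] — not dimensionless.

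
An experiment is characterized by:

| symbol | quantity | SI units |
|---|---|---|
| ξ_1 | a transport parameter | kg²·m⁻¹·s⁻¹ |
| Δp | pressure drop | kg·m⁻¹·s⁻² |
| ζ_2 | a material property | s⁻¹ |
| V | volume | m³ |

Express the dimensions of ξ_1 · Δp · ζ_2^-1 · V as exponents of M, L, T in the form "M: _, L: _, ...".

M: 3, L: 1, T: -2

Collect each base-dimension exponent across the product:
  M: (2) + (1) − (0) + (0) = 3
  L: (-1) + (-1) − (0) + (3) = 1
  T: (-1) + (-2) − (-1) + (0) = -2
So the dimensions are [M³ L T⁻²].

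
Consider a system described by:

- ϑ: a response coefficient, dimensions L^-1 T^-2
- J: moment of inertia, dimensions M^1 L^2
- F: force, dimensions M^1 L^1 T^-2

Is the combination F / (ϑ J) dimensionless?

yes

Sum the exponent of each base dimension across the product:
  M: −[ϑ]_M − [J]_M + [F]_M = −(0) − (1) + (1) = 0
  L: −[ϑ]_L − [J]_L + [F]_L = −(-1) − (2) + (1) = 0
  T: −[ϑ]_T − [J]_T + [F]_T = −(-2) − (0) + (-2) = 0
  N: −[ϑ]_N − [J]_N + [F]_N = −(0) − (0) + (0) = 0
All base exponents vanish — dimensionless.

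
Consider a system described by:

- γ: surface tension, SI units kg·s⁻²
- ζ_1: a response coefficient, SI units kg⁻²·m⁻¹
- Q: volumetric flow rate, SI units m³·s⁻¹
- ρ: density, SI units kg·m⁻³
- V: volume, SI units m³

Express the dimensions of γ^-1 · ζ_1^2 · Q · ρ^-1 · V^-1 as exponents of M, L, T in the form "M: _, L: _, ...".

Collect each base-dimension exponent across the product:
  M: −(1) + 2·(-2) + (0) − (1) − (0) = -6
  L: −(0) + 2·(-1) + (3) − (-3) − (3) = 1
  T: −(-2) + 2·(0) + (-1) − (0) − (0) = 1
So the dimensions are [M⁻⁶ L T].

M: -6, L: 1, T: 1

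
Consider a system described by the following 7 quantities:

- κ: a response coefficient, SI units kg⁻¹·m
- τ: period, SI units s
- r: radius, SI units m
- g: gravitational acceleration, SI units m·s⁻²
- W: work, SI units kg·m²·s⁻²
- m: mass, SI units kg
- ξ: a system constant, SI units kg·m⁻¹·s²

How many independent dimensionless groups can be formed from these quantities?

4

There are 7 variables and 3 base dimensions (M, L, T).
The dimension matrix has rank 3.
Independent dimensionless groups: 7 − 3 = 4.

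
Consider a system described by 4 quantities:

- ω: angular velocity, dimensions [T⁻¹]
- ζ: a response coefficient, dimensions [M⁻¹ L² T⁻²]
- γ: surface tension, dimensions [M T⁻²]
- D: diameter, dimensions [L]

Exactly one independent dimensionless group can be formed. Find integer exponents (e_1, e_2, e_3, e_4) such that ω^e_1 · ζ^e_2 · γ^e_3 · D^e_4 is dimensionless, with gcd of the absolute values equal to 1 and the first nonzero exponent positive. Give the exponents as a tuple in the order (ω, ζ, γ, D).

(4, -1, -1, 2)

M: e_1·(0) + e_2·(-1) + e_3·(1) + e_4·(0) = 0
L: e_1·(0) + e_2·(2) + e_3·(0) + e_4·(1) = 0
T: e_1·(-1) + e_2·(-2) + e_3·(-2) + e_4·(0) = 0
Solving this homogeneous linear system for the smallest-integer solution (first nonzero entry positive) gives (4, -1, -1, 2).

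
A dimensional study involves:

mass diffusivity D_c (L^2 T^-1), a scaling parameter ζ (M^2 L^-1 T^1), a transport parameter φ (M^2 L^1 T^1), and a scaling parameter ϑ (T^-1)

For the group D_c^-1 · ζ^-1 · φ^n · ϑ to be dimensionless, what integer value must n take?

1

Balance the M exponent: (2)·n from φ, plus −(0) − (2) + (0) = -2 from the rest, must sum to zero.
2n − 2 = 0, so n = 1.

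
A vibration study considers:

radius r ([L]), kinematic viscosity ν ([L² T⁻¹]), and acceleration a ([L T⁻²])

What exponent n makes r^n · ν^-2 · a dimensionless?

Balance the L exponent: (1)·n from r, plus −2·(2) + (1) = -3 from the rest, must sum to zero.
n − 3 = 0, so n = 3.

3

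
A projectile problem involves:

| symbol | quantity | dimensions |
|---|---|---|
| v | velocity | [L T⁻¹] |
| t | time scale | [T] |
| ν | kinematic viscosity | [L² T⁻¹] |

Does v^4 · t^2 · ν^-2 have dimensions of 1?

Sum the exponent of each base dimension across the product:
  M: 4·[v]_M + 2·[t]_M − 2·[ν]_M = 4·(0) + 2·(0) − 2·(0) = 0
  L: 4·[v]_L + 2·[t]_L − 2·[ν]_L = 4·(1) + 2·(0) − 2·(2) = 0
  T: 4·[v]_T + 2·[t]_T − 2·[ν]_T = 4·(-1) + 2·(1) − 2·(-1) = 0
All base exponents vanish — dimensionless.

yes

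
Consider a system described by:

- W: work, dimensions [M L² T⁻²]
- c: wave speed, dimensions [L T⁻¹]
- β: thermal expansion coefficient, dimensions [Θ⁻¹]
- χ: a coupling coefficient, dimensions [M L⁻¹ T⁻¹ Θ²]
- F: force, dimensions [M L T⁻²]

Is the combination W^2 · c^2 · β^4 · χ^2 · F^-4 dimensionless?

yes

Sum the exponent of each base dimension across the product:
  M: 2·[W]_M + 2·[c]_M + 4·[β]_M + 2·[χ]_M − 4·[F]_M = 2·(1) + 2·(0) + 4·(0) + 2·(1) − 4·(1) = 0
  L: 2·[W]_L + 2·[c]_L + 4·[β]_L + 2·[χ]_L − 4·[F]_L = 2·(2) + 2·(1) + 4·(0) + 2·(-1) − 4·(1) = 0
  T: 2·[W]_T + 2·[c]_T + 4·[β]_T + 2·[χ]_T − 4·[F]_T = 2·(-2) + 2·(-1) + 4·(0) + 2·(-1) − 4·(-2) = 0
  Θ: 2·[W]_Θ + 2·[c]_Θ + 4·[β]_Θ + 2·[χ]_Θ − 4·[F]_Θ = 2·(0) + 2·(0) + 4·(-1) + 2·(2) − 4·(0) = 0
All base exponents vanish — dimensionless.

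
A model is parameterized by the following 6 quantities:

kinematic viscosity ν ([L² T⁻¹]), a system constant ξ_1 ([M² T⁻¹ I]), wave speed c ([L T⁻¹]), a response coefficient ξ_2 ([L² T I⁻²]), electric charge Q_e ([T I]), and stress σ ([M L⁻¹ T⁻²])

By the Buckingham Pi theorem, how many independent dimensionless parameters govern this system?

2

There are 6 variables and 4 base dimensions (M, L, T, I).
The dimension matrix has rank 4.
Independent dimensionless groups: 6 − 4 = 2.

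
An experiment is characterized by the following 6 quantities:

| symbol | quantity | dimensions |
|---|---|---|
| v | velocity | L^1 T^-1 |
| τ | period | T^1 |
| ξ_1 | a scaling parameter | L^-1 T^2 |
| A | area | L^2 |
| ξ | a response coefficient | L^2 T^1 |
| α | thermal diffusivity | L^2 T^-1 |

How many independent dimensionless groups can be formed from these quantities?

4

There are 6 variables and 2 base dimensions (L, T).
The dimension matrix has rank 2.
Independent dimensionless groups: 6 − 2 = 4.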